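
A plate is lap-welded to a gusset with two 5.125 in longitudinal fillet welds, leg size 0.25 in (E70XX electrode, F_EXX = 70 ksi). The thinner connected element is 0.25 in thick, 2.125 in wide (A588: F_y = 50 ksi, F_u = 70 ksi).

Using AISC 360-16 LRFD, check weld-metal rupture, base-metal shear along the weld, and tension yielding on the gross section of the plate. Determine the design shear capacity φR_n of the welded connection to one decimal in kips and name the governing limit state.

23.9 kips (gross-section yield governs)

Weld metal: throat = 0.707×0.25 = 0.17675 in, L = 2×5.125 = 10.25 in. φR_n = 0.75 × 0.6 × 70 × 0.17675 × 10.25 = 57.1 kips.
Base metal shear (0.25 in plate): yield φR_n = 1.0×0.6×50×0.25×10.25 = 76.9 kips; rupture φR_n = 0.75×0.6×70×0.25×10.25 = 80.7 kips; take 76.9 kips (yield).
Tension yield (gross): A_g = 2.125×0.25 = 0.53125 in². φR_n = 0.90 × 50 × 0.53125 = 23.9 kips.
Governing: min(57.1, 76.9, 23.9) = 23.9 kips → gross-section yield.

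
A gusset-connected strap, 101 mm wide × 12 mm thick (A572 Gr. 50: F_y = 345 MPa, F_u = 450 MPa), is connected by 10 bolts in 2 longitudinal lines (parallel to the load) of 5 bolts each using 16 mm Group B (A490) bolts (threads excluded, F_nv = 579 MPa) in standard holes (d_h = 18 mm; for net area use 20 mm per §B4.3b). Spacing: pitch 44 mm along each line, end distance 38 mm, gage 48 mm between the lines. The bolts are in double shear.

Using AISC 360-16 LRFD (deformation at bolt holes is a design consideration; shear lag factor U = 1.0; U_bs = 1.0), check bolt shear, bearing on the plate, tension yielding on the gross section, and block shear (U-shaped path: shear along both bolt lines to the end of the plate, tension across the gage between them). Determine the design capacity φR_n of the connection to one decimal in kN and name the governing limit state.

Bolt shear: A_b = π(16)²/4 = 201.06 mm². φR_n = 0.75 × 579 × 201.06 × 10 × 2 = 1746.2 kN.
Bearing (12 mm plate, F_u = 450 MPa): end bolts L_c = 38 − 18/2 = 29, R_n = min(1.2×29×12×450, 2.4×16×12×450) = 187.92 kN/bolt; interior L_c = 44 − 18 = 26, R_n = 168.48 kN/bolt. φR_n = 0.75 × (2×187.92 + 8×168.48) = 1292.8 kN.
Tension yield (gross): A_g = 101×12 = 1212 mm². φR_n = 0.90 × 345 × 1212 = 376.3 kN.
Block shear: shear path 2×[38+4×44] = 2×214 mm, A_gv = 5136, A_nv = 2×(214 − 4.5×20)×12 = 2976 mm²; tension across gage: (48 − 1×20)×12 = 336 mm². R_n = min(0.6×450×2976, 0.6×345×5136) + 1.0×450×336 = min(803.52, 1063.2) + 151.2 = 954.72 kN. φR_n = 0.75 × 954.72 = 716.0 kN.
Governing: min(1746.2, 1292.8, 376.3, 716.0) = 376.3 kN → gross-section yield.

376.3 kN (gross-section yield governs)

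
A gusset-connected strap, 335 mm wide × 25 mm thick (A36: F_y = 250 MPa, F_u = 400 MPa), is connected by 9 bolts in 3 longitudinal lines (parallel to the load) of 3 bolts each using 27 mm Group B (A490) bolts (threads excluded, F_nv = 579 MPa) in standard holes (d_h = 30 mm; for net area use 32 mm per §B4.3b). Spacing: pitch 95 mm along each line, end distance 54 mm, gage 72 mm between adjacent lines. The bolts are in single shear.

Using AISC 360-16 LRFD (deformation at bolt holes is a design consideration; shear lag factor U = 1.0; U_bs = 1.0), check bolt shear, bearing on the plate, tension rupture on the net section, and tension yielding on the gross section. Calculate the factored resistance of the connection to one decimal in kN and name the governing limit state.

Bolt shear: A_b = π(27)²/4 = 572.56 mm². φR_n = 0.75 × 579 × 572.56 × 9 × 1 = 2237.7 kN.
Bearing (25 mm plate, F_u = 400 MPa): end bolts L_c = 54 − 30/2 = 39, R_n = min(1.2×39×25×400, 2.4×27×25×400) = 468 kN/bolt; interior L_c = 95 − 30 = 65, R_n = 648 kN/bolt. φR_n = 0.75 × (3×468 + 6×648) = 3969.0 kN.
Tension rupture (net): A_n = (335 − 3×32)×25 = 5975 mm² (U = 1.0, A_e = A_n). φR_n = 0.75 × 400 × 5975 = 1792.5 kN.
Tension yield (gross): A_g = 335×25 = 8375 mm². φR_n = 0.90 × 250 × 8375 = 1884.4 kN.
Governing: min(2237.7, 3969.0, 1792.5, 1884.4) = 1792.5 kN → net-section rupture.

1792.5 kN (net-section rupture governs)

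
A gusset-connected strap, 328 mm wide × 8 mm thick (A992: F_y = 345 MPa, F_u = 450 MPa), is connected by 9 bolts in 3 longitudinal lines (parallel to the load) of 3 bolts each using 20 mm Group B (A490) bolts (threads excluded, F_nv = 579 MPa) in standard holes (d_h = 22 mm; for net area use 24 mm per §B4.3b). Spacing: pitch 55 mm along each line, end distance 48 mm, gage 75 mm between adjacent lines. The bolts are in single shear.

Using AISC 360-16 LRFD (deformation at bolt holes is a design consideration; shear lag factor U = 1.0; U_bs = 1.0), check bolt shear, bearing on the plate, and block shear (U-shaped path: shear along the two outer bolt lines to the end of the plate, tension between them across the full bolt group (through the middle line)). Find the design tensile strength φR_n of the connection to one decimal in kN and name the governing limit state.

Bolt shear: A_b = π(20)²/4 = 314.16 mm². φR_n = 0.75 × 579 × 314.16 × 9 × 1 = 1227.8 kN.
Bearing (8 mm plate, F_u = 450 MPa): end bolts L_c = 48 − 22/2 = 37, R_n = min(1.2×37×8×450, 2.4×20×8×450) = 159.84 kN/bolt; interior L_c = 55 − 22 = 33, R_n = 142.56 kN/bolt. φR_n = 0.75 × (3×159.84 + 6×142.56) = 1001.2 kN.
Block shear: shear path 2×[48+2×55] = 2×158 mm, A_gv = 2528, A_nv = 2×(158 − 2.5×24)×8 = 1568 mm²; tension across gage: (150 − 2×24)×8 = 816 mm². R_n = min(0.6×450×1568, 0.6×345×2528) + 1.0×450×816 = min(423.36, 523.3) + 367.2 = 790.56 kN. φR_n = 0.75 × 790.56 = 592.9 kN.
Governing: min(1227.8, 1001.2, 592.9) = 592.9 kN → block shear.

592.9 kN (block shear governs)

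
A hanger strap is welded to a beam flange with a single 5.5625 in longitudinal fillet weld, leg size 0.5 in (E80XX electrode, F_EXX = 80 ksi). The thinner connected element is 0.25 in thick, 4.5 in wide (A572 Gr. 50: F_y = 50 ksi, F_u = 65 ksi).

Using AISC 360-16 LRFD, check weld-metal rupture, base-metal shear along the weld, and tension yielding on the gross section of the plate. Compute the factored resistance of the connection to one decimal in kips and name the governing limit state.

Weld metal: throat = 0.707×0.5 = 0.3535 in, L = 5.5625 in. φR_n = 0.75 × 0.6 × 80 × 0.3535 × 5.5625 = 70.8 kips.
Base metal shear (0.25 in plate): yield φR_n = 1.0×0.6×50×0.25×5.5625 = 41.7 kips; rupture φR_n = 0.75×0.6×65×0.25×5.5625 = 40.7 kips; take 40.7 kips (rupture).
Tension yield (gross): A_g = 4.5×0.25 = 1.125 in². φR_n = 0.90 × 50 × 1.125 = 50.6 kips.
Governing: min(70.8, 40.7, 50.6) = 40.7 kips → base-metal shear.

40.7 kips (base-metal shear governs)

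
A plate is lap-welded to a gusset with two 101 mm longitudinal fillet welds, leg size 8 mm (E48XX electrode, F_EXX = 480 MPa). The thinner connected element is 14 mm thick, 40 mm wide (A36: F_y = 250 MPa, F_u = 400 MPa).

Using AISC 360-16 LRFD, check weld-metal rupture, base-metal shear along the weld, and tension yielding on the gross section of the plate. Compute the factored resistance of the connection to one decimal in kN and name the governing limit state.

126.0 kN (gross-section yield governs)

Weld metal: throat = 0.707×8 = 5.656 mm, L = 2×101 = 202 mm. φR_n = 0.75 × 0.6 × 480 × 5.656 × 202 = 246.8 kN.
Base metal shear (14 mm plate): yield φR_n = 1.0×0.6×250×14×202 = 424.2 kN; rupture φR_n = 0.75×0.6×400×14×202 = 509.0 kN; take 424.2 kN (yield).
Tension yield (gross): A_g = 40×14 = 560 mm². φR_n = 0.90 × 250 × 560 = 126.0 kN.
Governing: min(246.8, 424.2, 126.0) = 126.0 kN → gross-section yield.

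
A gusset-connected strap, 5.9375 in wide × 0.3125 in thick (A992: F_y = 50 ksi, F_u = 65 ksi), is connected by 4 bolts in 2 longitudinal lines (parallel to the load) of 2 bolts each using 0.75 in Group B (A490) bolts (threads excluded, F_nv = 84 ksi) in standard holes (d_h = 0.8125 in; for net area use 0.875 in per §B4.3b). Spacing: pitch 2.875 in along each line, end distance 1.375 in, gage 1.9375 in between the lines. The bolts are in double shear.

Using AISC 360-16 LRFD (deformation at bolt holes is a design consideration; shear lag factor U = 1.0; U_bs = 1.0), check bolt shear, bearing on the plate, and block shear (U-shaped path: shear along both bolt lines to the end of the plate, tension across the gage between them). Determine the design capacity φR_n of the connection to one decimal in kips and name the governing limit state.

Bolt shear: A_b = π(0.75)²/4 = 0.44179 in². φR_n = 0.75 × 84 × 0.44179 × 4 × 2 = 222.7 kips.
Bearing (0.3125 in plate, F_u = 65 ksi): end bolts L_c = 1.375 − 0.8125/2 = 0.96875, R_n = min(1.2×0.96875×0.3125×65, 2.4×0.75×0.3125×65) = 23.613 kips/bolt; interior L_c = 2.875 − 0.8125 = 2.0625, R_n = 36.563 kips/bolt. φR_n = 0.75 × (2×23.613 + 2×36.563) = 90.3 kips.
Block shear: shear path 2×[1.375+1×2.875] = 2×4.25 in, A_gv = 2.6563, A_nv = 2×(4.25 − 1.5×0.875)×0.3125 = 1.8359 in²; tension across gage: (1.9375 − 1×0.875)×0.3125 = 0.33203 in². R_n = min(0.6×65×1.8359, 0.6×50×2.6563) + 1.0×65×0.33203 = min(71.6, 79.689) + 21.582 = 93.182 kips. φR_n = 0.75 × 93.182 = 69.9 kips.
Governing: min(222.7, 90.3, 69.9) = 69.9 kips → block shear.

69.9 kips (block shear governs)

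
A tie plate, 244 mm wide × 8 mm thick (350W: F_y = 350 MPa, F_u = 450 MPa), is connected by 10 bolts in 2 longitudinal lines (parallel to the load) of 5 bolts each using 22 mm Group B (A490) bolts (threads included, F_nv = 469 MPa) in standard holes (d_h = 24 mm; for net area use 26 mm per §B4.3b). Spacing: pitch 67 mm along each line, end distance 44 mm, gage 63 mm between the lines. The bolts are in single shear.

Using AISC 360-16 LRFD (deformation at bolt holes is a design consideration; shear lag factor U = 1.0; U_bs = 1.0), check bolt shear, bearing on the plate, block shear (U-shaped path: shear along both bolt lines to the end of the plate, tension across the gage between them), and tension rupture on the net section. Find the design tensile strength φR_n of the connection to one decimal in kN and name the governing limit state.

518.4 kN (net-section rupture governs)

Bolt shear: A_b = π(22)²/4 = 380.13 mm². φR_n = 0.75 × 469 × 380.13 × 10 × 1 = 1337.1 kN.
Bearing (8 mm plate, F_u = 450 MPa): end bolts L_c = 44 − 24/2 = 32, R_n = min(1.2×32×8×450, 2.4×22×8×450) = 138.24 kN/bolt; interior L_c = 67 − 24 = 43, R_n = 185.76 kN/bolt. φR_n = 0.75 × (2×138.24 + 8×185.76) = 1321.9 kN.
Block shear: shear path 2×[44+4×67] = 2×312 mm, A_gv = 4992, A_nv = 2×(312 − 4.5×26)×8 = 3120 mm²; tension across gage: (63 − 1×26)×8 = 296 mm². R_n = min(0.6×450×3120, 0.6×350×4992) + 1.0×450×296 = min(842.4, 1048.3) + 133.2 = 975.6 kN. φR_n = 0.75 × 975.6 = 731.7 kN.
Tension rupture (net): A_n = (244 − 2×26)×8 = 1536 mm² (U = 1.0, A_e = A_n). φR_n = 0.75 × 450 × 1536 = 518.4 kN.
Governing: min(1337.1, 1321.9, 731.7, 518.4) = 518.4 kN → net-section rupture.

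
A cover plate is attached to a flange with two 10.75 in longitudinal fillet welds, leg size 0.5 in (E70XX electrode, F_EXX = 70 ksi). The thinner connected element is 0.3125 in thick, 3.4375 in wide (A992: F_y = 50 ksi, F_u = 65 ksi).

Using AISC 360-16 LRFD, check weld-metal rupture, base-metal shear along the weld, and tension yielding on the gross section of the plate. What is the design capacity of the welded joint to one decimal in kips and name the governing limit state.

Weld metal: throat = 0.707×0.5 = 0.3535 in, L = 2×10.75 = 21.5 in. φR_n = 0.75 × 0.6 × 70 × 0.3535 × 21.5 = 239.4 kips.
Base metal shear (0.3125 in plate): yield φR_n = 1.0×0.6×50×0.3125×21.5 = 201.6 kips; rupture φR_n = 0.75×0.6×65×0.3125×21.5 = 196.5 kips; take 196.5 kips (rupture).
Tension yield (gross): A_g = 3.4375×0.3125 = 1.0742 in². φR_n = 0.90 × 50 × 1.0742 = 48.3 kips.
Governing: min(239.4, 196.5, 48.3) = 48.3 kips → gross-section yield.

48.3 kips (gross-section yield governs)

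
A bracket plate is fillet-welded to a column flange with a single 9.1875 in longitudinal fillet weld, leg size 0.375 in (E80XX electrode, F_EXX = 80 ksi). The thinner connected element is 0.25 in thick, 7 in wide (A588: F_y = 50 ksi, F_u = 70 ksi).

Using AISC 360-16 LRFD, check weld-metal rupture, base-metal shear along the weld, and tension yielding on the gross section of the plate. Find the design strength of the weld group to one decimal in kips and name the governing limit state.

Weld metal: throat = 0.707×0.375 = 0.26513 in, L = 9.1875 in. φR_n = 0.75 × 0.6 × 80 × 0.26513 × 9.1875 = 87.7 kips.
Base metal shear (0.25 in plate): yield φR_n = 1.0×0.6×50×0.25×9.1875 = 68.9 kips; rupture φR_n = 0.75×0.6×70×0.25×9.1875 = 72.4 kips; take 68.9 kips (yield).
Tension yield (gross): A_g = 7×0.25 = 1.75 in². φR_n = 0.90 × 50 × 1.75 = 78.8 kips.
Governing: min(87.7, 68.9, 78.8) = 68.9 kips → base-metal shear.

68.9 kips (base-metal shear governs)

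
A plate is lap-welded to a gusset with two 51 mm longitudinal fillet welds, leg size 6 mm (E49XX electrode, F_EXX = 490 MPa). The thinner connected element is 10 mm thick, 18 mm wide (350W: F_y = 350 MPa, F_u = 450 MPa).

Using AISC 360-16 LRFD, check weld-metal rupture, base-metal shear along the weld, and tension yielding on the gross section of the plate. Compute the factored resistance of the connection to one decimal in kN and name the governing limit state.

56.7 kN (gross-section yield governs)

Weld metal: throat = 0.707×6 = 4.242 mm, L = 2×51 = 102 mm. φR_n = 0.75 × 0.6 × 490 × 4.242 × 102 = 95.4 kN.
Base metal shear (10 mm plate): yield φR_n = 1.0×0.6×350×10×102 = 214.2 kN; rupture φR_n = 0.75×0.6×450×10×102 = 206.6 kN; take 206.6 kN (rupture).
Tension yield (gross): A_g = 18×10 = 180 mm². φR_n = 0.90 × 350 × 180 = 56.7 kN.
Governing: min(95.4, 206.6, 56.7) = 56.7 kN → gross-section yield.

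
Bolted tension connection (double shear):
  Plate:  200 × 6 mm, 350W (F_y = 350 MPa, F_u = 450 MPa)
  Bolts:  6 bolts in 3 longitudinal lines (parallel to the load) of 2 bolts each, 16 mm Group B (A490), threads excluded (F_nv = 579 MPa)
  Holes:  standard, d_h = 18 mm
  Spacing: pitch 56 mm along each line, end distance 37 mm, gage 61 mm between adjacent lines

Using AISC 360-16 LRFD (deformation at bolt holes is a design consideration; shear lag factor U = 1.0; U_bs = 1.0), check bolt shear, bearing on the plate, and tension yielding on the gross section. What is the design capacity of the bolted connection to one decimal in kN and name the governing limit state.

378.0 kN (gross-section yield governs)

Bolt shear: A_b = π(16)²/4 = 201.06 mm². φR_n = 0.75 × 579 × 201.06 × 6 × 2 = 1047.7 kN.
Bearing (6 mm plate, F_u = 450 MPa): end bolts L_c = 37 − 18/2 = 28, R_n = min(1.2×28×6×450, 2.4×16×6×450) = 90.72 kN/bolt; interior L_c = 56 − 18 = 38, R_n = 103.68 kN/bolt. φR_n = 0.75 × (3×90.72 + 3×103.68) = 437.4 kN.
Tension yield (gross): A_g = 200×6 = 1200 mm². φR_n = 0.90 × 350 × 1200 = 378.0 kN.
Governing: min(1047.7, 437.4, 378.0) = 378.0 kN → gross-section yield.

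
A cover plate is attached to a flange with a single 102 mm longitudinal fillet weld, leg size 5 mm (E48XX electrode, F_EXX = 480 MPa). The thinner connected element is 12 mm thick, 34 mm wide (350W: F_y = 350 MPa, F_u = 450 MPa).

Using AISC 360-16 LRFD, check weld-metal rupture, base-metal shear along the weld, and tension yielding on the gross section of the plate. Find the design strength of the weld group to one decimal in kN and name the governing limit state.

77.9 kN (weld metal governs)

Weld metal: throat = 0.707×5 = 3.535 mm, L = 102 mm. φR_n = 0.75 × 0.6 × 480 × 3.535 × 102 = 77.9 kN.
Base metal shear (12 mm plate): yield φR_n = 1.0×0.6×350×12×102 = 257.0 kN; rupture φR_n = 0.75×0.6×450×12×102 = 247.9 kN; take 247.9 kN (rupture).
Tension yield (gross): A_g = 34×12 = 408 mm². φR_n = 0.90 × 350 × 408 = 128.5 kN.
Governing: min(77.9, 247.9, 128.5) = 77.9 kN → weld metal.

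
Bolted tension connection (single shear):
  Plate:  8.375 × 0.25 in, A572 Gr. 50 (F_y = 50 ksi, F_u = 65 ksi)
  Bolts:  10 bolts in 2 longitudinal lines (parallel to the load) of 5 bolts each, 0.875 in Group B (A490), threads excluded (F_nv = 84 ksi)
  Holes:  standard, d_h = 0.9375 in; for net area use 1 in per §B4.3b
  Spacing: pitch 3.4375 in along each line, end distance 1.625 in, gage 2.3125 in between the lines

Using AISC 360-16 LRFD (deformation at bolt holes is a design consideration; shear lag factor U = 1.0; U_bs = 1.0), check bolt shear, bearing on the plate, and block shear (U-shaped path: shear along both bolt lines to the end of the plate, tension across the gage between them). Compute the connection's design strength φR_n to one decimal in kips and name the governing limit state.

Bolt shear: A_b = π(0.875)²/4 = 0.60132 in². φR_n = 0.75 × 84 × 0.60132 × 10 × 1 = 378.8 kips.
Bearing (0.25 in plate, F_u = 65 ksi): end bolts L_c = 1.625 − 0.9375/2 = 1.15625, R_n = min(1.2×1.15625×0.25×65, 2.4×0.875×0.25×65) = 22.547 kips/bolt; interior L_c = 3.4375 − 0.9375 = 2.5, R_n = 34.125 kips/bolt. φR_n = 0.75 × (2×22.547 + 8×34.125) = 238.6 kips.
Block shear: shear path 2×[1.625+4×3.4375] = 2×15.375 in, A_gv = 7.6875, A_nv = 2×(15.375 − 4.5×1)×0.25 = 5.4375 in²; tension across gage: (2.3125 − 1×1)×0.25 = 0.32813 in². R_n = min(0.6×65×5.4375, 0.6×50×7.6875) + 1.0×65×0.32813 = min(212.06, 230.63) + 21.328 = 233.39 kips. φR_n = 0.75 × 233.39 = 175.0 kips.
Governing: min(378.8, 238.6, 175.0) = 175.0 kips → block shear.

175.0 kips (block shear governs)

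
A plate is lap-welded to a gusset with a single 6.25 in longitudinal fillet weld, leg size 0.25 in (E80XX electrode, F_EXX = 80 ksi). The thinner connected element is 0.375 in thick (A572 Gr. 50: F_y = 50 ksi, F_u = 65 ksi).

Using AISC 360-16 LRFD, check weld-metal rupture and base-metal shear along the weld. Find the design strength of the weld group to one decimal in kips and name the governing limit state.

Weld metal: throat = 0.707×0.25 = 0.17675 in, L = 6.25 in. φR_n = 0.75 × 0.6 × 80 × 0.17675 × 6.25 = 39.8 kips.
Base metal shear (0.375 in plate): yield φR_n = 1.0×0.6×50×0.375×6.25 = 70.3 kips; rupture φR_n = 0.75×0.6×65×0.375×6.25 = 68.6 kips; take 68.6 kips (rupture).
Governing: min(39.8, 68.6) = 39.8 kips → weld metal.

39.8 kips (weld metal governs)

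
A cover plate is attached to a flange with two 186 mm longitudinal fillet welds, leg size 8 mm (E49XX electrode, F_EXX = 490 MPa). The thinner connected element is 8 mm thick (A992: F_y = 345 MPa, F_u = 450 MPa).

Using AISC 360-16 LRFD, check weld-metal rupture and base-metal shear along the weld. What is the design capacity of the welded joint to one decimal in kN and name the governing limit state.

Weld metal: throat = 0.707×8 = 5.656 mm, L = 2×186 = 372 mm. φR_n = 0.75 × 0.6 × 490 × 5.656 × 372 = 463.9 kN.
Base metal shear (8 mm plate): yield φR_n = 1.0×0.6×345×8×372 = 616.0 kN; rupture φR_n = 0.75×0.6×450×8×372 = 602.6 kN; take 602.6 kN (rupture).
Governing: min(463.9, 602.6) = 463.9 kN → weld metal.

463.9 kN (weld metal governs)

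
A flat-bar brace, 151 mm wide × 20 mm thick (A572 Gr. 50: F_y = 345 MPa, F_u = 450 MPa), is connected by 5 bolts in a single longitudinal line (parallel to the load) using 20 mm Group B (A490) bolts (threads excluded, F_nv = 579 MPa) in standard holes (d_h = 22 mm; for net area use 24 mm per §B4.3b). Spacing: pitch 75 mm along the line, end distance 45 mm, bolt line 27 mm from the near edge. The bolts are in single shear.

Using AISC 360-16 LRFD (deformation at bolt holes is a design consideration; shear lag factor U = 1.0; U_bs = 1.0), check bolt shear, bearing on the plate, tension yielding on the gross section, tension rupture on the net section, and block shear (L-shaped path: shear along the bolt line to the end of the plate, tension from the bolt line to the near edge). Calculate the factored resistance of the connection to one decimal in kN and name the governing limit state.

682.1 kN (bolt shear governs)

Bolt shear: A_b = π(20)²/4 = 314.16 mm². φR_n = 0.75 × 579 × 314.16 × 5 × 1 = 682.1 kN.
Bearing (20 mm plate, F_u = 450 MPa): end bolts L_c = 45 − 22/2 = 34, R_n = min(1.2×34×20×450, 2.4×20×20×450) = 367.2 kN/bolt; interior L_c = 75 − 22 = 53, R_n = 432 kN/bolt. φR_n = 0.75 × (1×367.2 + 4×432) = 1571.4 kN.
Tension yield (gross): A_g = 151×20 = 3020 mm². φR_n = 0.90 × 345 × 3020 = 937.7 kN.
Tension rupture (net): A_n = (151 − 1×24)×20 = 2540 mm² (U = 1.0, A_e = A_n). φR_n = 0.75 × 450 × 2540 = 857.3 kN.
Block shear: shear path 1×[45+4×75] = 1×345 mm, A_gv = 6900, A_nv = 1×(345 − 4.5×24)×20 = 4740 mm²; tension to near edge: (27 − 0.5×24)×20 = 300 mm². R_n = min(0.6×450×4740, 0.6×345×6900) + 1.0×450×300 = min(1279.8, 1428.3) + 135 = 1414.8 kN. φR_n = 0.75 × 1414.8 = 1061.1 kN.
Governing: min(682.1, 1571.4, 937.7, 857.3, 1061.1) = 682.1 kN → bolt shear.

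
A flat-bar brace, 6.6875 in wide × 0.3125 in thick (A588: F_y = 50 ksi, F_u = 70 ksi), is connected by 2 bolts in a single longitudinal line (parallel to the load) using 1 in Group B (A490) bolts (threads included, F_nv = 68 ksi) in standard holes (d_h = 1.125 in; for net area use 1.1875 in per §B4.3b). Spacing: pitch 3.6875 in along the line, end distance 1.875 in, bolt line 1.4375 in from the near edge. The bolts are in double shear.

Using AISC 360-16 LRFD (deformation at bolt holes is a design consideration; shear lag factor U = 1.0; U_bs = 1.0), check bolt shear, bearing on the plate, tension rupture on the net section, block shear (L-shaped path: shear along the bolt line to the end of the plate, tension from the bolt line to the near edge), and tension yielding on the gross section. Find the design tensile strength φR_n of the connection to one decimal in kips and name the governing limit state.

Bolt shear: A_b = π(1)²/4 = 0.7854 in². φR_n = 0.75 × 68 × 0.7854 × 2 × 2 = 160.2 kips.
Bearing (0.3125 in plate, F_u = 70 ksi): end bolts L_c = 1.875 − 1.125/2 = 1.3125, R_n = min(1.2×1.3125×0.3125×70, 2.4×1×0.3125×70) = 34.453 kips/bolt; interior L_c = 3.6875 − 1.125 = 2.5625, R_n = 52.5 kips/bolt. φR_n = 0.75 × (1×34.453 + 1×52.5) = 65.2 kips.
Tension rupture (net): A_n = (6.6875 − 1×1.1875)×0.3125 = 1.7188 in² (U = 1.0, A_e = A_n). φR_n = 0.75 × 70 × 1.7188 = 90.2 kips.
Block shear: shear path 1×[1.875+1×3.6875] = 1×5.5625 in, A_gv = 1.7383, A_nv = 1×(5.5625 − 1.5×1.1875)×0.3125 = 1.1816 in²; tension to near edge: (1.4375 − 0.5×1.1875)×0.3125 = 0.26367 in². R_n = min(0.6×70×1.1816, 0.6×50×1.7383) + 1.0×70×0.26367 = min(49.627, 52.149) + 18.457 = 68.084 kips. φR_n = 0.75 × 68.084 = 51.1 kips.
Tension yield (gross): A_g = 6.6875×0.3125 = 2.0898 in². φR_n = 0.90 × 50 × 2.0898 = 94.0 kips.
Governing: min(160.2, 65.2, 90.2, 51.1, 94.0) = 51.1 kips → block shear.

51.1 kips (block shear governs)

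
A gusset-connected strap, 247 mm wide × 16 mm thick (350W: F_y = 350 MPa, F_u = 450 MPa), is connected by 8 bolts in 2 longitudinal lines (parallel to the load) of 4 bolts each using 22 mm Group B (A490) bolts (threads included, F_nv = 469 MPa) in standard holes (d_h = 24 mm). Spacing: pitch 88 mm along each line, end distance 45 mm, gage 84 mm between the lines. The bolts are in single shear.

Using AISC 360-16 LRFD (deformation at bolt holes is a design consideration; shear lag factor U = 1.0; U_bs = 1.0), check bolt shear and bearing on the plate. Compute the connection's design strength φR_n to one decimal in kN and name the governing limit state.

1069.7 kN (bolt shear governs)

Bolt shear: A_b = π(22)²/4 = 380.13 mm². φR_n = 0.75 × 469 × 380.13 × 8 × 1 = 1069.7 kN.
Bearing (16 mm plate, F_u = 450 MPa): end bolts L_c = 45 − 24/2 = 33, R_n = min(1.2×33×16×450, 2.4×22×16×450) = 285.12 kN/bolt; interior L_c = 88 − 24 = 64, R_n = 380.16 kN/bolt. φR_n = 0.75 × (2×285.12 + 6×380.16) = 2138.4 kN.
Governing: min(1069.7, 2138.4) = 1069.7 kN → bolt shear.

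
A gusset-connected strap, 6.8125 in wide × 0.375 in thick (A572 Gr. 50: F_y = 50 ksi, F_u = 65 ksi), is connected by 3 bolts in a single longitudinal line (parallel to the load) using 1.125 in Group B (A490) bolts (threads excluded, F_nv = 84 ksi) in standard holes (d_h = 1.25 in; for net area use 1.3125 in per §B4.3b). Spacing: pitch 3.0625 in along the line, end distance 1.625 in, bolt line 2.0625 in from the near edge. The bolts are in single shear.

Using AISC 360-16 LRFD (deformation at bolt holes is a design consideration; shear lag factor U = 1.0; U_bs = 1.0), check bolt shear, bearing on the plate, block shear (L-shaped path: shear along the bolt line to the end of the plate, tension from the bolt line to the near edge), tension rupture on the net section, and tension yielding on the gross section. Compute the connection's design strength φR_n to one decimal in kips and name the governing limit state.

Bolt shear: A_b = π(1.125)²/4 = 0.99402 in². φR_n = 0.75 × 84 × 0.99402 × 3 × 1 = 187.9 kips.
Bearing (0.375 in plate, F_u = 65 ksi): end bolts L_c = 1.625 − 1.25/2 = 1, R_n = min(1.2×1×0.375×65, 2.4×1.125×0.375×65) = 29.25 kips/bolt; interior L_c = 3.0625 − 1.25 = 1.8125, R_n = 53.016 kips/bolt. φR_n = 0.75 × (1×29.25 + 2×53.016) = 101.5 kips.
Block shear: shear path 1×[1.625+2×3.0625] = 1×7.75 in, A_gv = 2.9063, A_nv = 1×(7.75 − 2.5×1.3125)×0.375 = 1.6758 in²; tension to near edge: (2.0625 − 0.5×1.3125)×0.375 = 0.52734 in². R_n = min(0.6×65×1.6758, 0.6×50×2.9063) + 1.0×65×0.52734 = min(65.356, 87.189) + 34.277 = 99.633 kips. φR_n = 0.75 × 99.633 = 74.7 kips.
Tension rupture (net): A_n = (6.8125 − 1×1.3125)×0.375 = 2.0625 in² (U = 1.0, A_e = A_n). φR_n = 0.75 × 65 × 2.0625 = 100.5 kips.
Tension yield (gross): A_g = 6.8125×0.375 = 2.5547 in². φR_n = 0.90 × 50 × 2.5547 = 115.0 kips.
Governing: min(187.9, 101.5, 74.7, 100.5, 115.0) = 74.7 kips → block shear.

74.7 kips (block shear governs)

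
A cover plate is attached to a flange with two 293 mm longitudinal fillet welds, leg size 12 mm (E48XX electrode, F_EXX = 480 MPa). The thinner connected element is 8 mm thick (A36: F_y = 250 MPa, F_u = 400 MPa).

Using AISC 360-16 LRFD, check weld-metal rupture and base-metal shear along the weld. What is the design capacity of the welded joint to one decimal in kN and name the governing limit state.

703.2 kN (base-metal shear governs)

Weld metal: throat = 0.707×12 = 8.484 mm, L = 2×293 = 586 mm. φR_n = 0.75 × 0.6 × 480 × 8.484 × 586 = 1073.9 kN.
Base metal shear (8 mm plate): yield φR_n = 1.0×0.6×250×8×586 = 703.2 kN; rupture φR_n = 0.75×0.6×400×8×586 = 843.8 kN; take 703.2 kN (yield).
Governing: min(1073.9, 703.2) = 703.2 kN → base-metal shear.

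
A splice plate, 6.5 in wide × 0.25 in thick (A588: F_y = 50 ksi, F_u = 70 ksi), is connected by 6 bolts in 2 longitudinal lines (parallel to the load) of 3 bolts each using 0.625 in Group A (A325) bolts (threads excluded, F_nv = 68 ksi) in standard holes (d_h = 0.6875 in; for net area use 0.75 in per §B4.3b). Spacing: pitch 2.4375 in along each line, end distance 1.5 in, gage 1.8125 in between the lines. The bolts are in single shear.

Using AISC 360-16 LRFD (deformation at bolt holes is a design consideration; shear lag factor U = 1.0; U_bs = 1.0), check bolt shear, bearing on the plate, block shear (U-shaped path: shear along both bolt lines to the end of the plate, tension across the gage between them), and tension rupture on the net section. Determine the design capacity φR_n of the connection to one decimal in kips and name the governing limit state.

65.6 kips (net-section rupture governs)

Bolt shear: A_b = π(0.625)²/4 = 0.3068 in². φR_n = 0.75 × 68 × 0.3068 × 6 × 1 = 93.9 kips.
Bearing (0.25 in plate, F_u = 70 ksi): end bolts L_c = 1.5 − 0.6875/2 = 1.15625, R_n = min(1.2×1.15625×0.25×70, 2.4×0.625×0.25×70) = 24.281 kips/bolt; interior L_c = 2.4375 − 0.6875 = 1.75, R_n = 26.25 kips/bolt. φR_n = 0.75 × (2×24.281 + 4×26.25) = 115.2 kips.
Block shear: shear path 2×[1.5+2×2.4375] = 2×6.375 in, A_gv = 3.1875, A_nv = 2×(6.375 − 2.5×0.75)×0.25 = 2.25 in²; tension across gage: (1.8125 − 1×0.75)×0.25 = 0.26563 in². R_n = min(0.6×70×2.25, 0.6×50×3.1875) + 1.0×70×0.26563 = min(94.5, 95.625) + 18.594 = 113.09 kips. φR_n = 0.75 × 113.09 = 84.8 kips.
Tension rupture (net): A_n = (6.5 − 2×0.75)×0.25 = 1.25 in² (U = 1.0, A_e = A_n). φR_n = 0.75 × 70 × 1.25 = 65.6 kips.
Governing: min(93.9, 115.2, 84.8, 65.6) = 65.6 kips → net-section rupture.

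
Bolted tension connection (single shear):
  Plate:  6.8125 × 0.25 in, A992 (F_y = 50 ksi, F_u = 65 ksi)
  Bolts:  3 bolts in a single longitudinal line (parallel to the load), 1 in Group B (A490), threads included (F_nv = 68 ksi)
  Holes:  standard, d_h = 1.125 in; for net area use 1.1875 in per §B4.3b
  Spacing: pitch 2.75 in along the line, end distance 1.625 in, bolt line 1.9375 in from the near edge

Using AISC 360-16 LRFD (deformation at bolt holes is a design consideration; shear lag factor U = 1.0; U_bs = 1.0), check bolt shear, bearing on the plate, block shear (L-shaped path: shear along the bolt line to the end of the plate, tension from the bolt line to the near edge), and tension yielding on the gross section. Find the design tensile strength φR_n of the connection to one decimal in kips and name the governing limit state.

Bolt shear: A_b = π(1)²/4 = 0.7854 in². φR_n = 0.75 × 68 × 0.7854 × 3 × 1 = 120.2 kips.
Bearing (0.25 in plate, F_u = 65 ksi): end bolts L_c = 1.625 − 1.125/2 = 1.0625, R_n = min(1.2×1.0625×0.25×65, 2.4×1×0.25×65) = 20.719 kips/bolt; interior L_c = 2.75 − 1.125 = 1.625, R_n = 31.688 kips/bolt. φR_n = 0.75 × (1×20.719 + 2×31.688) = 63.1 kips.
Block shear: shear path 1×[1.625+2×2.75] = 1×7.125 in, A_gv = 1.7813, A_nv = 1×(7.125 − 2.5×1.1875)×0.25 = 1.0391 in²; tension to near edge: (1.9375 − 0.5×1.1875)×0.25 = 0.33594 in². R_n = min(0.6×65×1.0391, 0.6×50×1.7813) + 1.0×65×0.33594 = min(40.525, 53.439) + 21.836 = 62.361 kips. φR_n = 0.75 × 62.361 = 46.8 kips.
Tension yield (gross): A_g = 6.8125×0.25 = 1.7031 in². φR_n = 0.90 × 50 × 1.7031 = 76.6 kips.
Governing: min(120.2, 63.1, 46.8, 76.6) = 46.8 kips → block shear.

46.8 kips (block shear governs)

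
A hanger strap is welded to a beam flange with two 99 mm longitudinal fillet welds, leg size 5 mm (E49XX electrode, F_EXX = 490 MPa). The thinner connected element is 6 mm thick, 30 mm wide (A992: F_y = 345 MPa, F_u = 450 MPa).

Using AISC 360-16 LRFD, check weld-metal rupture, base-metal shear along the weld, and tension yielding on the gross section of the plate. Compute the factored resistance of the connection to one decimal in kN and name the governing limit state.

55.9 kN (gross-section yield governs)

Weld metal: throat = 0.707×5 = 3.535 mm, L = 2×99 = 198 mm. φR_n = 0.75 × 0.6 × 490 × 3.535 × 198 = 154.3 kN.
Base metal shear (6 mm plate): yield φR_n = 1.0×0.6×345×6×198 = 245.9 kN; rupture φR_n = 0.75×0.6×450×6×198 = 240.6 kN; take 240.6 kN (rupture).
Tension yield (gross): A_g = 30×6 = 180 mm². φR_n = 0.90 × 345 × 180 = 55.9 kN.
Governing: min(154.3, 240.6, 55.9) = 55.9 kN → gross-section yield.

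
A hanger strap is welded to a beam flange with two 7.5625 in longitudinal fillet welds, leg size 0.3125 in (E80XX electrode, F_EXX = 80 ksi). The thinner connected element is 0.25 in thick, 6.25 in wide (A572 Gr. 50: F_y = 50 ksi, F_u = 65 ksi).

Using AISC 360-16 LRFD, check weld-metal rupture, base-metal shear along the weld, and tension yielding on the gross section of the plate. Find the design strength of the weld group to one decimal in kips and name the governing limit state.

70.3 kips (gross-section yield governs)

Weld metal: throat = 0.707×0.3125 = 0.22094 in, L = 2×7.5625 = 15.125 in. φR_n = 0.75 × 0.6 × 80 × 0.22094 × 15.125 = 120.3 kips.
Base metal shear (0.25 in plate): yield φR_n = 1.0×0.6×50×0.25×15.125 = 113.4 kips; rupture φR_n = 0.75×0.6×65×0.25×15.125 = 110.6 kips; take 110.6 kips (rupture).
Tension yield (gross): A_g = 6.25×0.25 = 1.5625 in². φR_n = 0.90 × 50 × 1.5625 = 70.3 kips.
Governing: min(120.3, 110.6, 70.3) = 70.3 kips → gross-section yield.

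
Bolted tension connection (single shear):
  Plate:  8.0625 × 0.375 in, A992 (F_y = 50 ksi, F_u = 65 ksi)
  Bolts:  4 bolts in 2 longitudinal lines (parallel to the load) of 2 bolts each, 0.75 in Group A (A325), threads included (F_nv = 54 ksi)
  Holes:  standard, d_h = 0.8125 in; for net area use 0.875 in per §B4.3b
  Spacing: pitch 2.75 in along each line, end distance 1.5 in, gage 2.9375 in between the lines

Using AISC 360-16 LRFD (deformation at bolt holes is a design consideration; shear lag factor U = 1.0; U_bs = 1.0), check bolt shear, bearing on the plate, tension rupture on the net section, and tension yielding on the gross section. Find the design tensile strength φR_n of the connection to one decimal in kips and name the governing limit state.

71.6 kips (bolt shear governs)

Bolt shear: A_b = π(0.75)²/4 = 0.44179 in². φR_n = 0.75 × 54 × 0.44179 × 4 × 1 = 71.6 kips.
Bearing (0.375 in plate, F_u = 65 ksi): end bolts L_c = 1.5 − 0.8125/2 = 1.09375, R_n = min(1.2×1.09375×0.375×65, 2.4×0.75×0.375×65) = 31.992 kips/bolt; interior L_c = 2.75 − 0.8125 = 1.9375, R_n = 43.875 kips/bolt. φR_n = 0.75 × (2×31.992 + 2×43.875) = 113.8 kips.
Tension rupture (net): A_n = (8.0625 − 2×0.875)×0.375 = 2.3672 in² (U = 1.0, A_e = A_n). φR_n = 0.75 × 65 × 2.3672 = 115.4 kips.
Tension yield (gross): A_g = 8.0625×0.375 = 3.0234 in². φR_n = 0.90 × 50 × 3.0234 = 136.1 kips.
Governing: min(71.6, 113.8, 115.4, 136.1) = 71.6 kips → bolt shear.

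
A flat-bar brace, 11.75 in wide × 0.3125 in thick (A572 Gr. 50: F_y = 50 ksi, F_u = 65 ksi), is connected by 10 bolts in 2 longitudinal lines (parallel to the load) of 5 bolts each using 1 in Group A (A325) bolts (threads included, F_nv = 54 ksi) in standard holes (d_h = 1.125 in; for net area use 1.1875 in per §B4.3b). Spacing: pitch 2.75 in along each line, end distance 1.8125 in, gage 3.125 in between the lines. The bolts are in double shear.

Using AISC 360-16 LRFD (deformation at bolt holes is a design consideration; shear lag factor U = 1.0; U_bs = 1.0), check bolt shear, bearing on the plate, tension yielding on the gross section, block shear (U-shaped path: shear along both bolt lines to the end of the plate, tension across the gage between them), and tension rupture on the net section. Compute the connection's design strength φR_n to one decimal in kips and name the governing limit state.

Bolt shear: A_b = π(1)²/4 = 0.7854 in². φR_n = 0.75 × 54 × 0.7854 × 10 × 2 = 636.2 kips.
Bearing (0.3125 in plate, F_u = 65 ksi): end bolts L_c = 1.8125 − 1.125/2 = 1.25, R_n = min(1.2×1.25×0.3125×65, 2.4×1×0.3125×65) = 30.469 kips/bolt; interior L_c = 2.75 − 1.125 = 1.625, R_n = 39.609 kips/bolt. φR_n = 0.75 × (2×30.469 + 8×39.609) = 283.4 kips.
Tension yield (gross): A_g = 11.75×0.3125 = 3.6719 in². φR_n = 0.90 × 50 × 3.6719 = 165.2 kips.
Block shear: shear path 2×[1.8125+4×2.75] = 2×12.8125 in, A_gv = 8.0078, A_nv = 2×(12.8125 − 4.5×1.1875)×0.3125 = 4.668 in²; tension across gage: (3.125 − 1×1.1875)×0.3125 = 0.60547 in². R_n = min(0.6×65×4.668, 0.6×50×8.0078) + 1.0×65×0.60547 = min(182.05, 240.23) + 39.356 = 221.41 kips. φR_n = 0.75 × 221.41 = 166.1 kips.
Tension rupture (net): A_n = (11.75 − 2×1.1875)×0.3125 = 2.9297 in² (U = 1.0, A_e = A_n). φR_n = 0.75 × 65 × 2.9297 = 142.8 kips.
Governing: min(636.2, 283.4, 165.2, 166.1, 142.8) = 142.8 kips → net-section rupture.

142.8 kips (net-section rupture governs)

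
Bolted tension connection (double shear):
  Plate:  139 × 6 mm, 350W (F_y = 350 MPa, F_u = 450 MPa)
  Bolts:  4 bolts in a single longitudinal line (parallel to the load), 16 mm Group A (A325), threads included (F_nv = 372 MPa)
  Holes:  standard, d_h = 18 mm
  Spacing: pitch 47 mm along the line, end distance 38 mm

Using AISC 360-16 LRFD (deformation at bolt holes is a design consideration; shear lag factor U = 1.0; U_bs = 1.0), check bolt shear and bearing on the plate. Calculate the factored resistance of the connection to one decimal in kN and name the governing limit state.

281.9 kN (bearing governs)

Bolt shear: A_b = π(16)²/4 = 201.06 mm². φR_n = 0.75 × 372 × 201.06 × 4 × 2 = 448.8 kN.
Bearing (6 mm plate, F_u = 450 MPa): end bolts L_c = 38 − 18/2 = 29, R_n = min(1.2×29×6×450, 2.4×16×6×450) = 93.96 kN/bolt; interior L_c = 47 − 18 = 29, R_n = 93.96 kN/bolt. φR_n = 0.75 × (1×93.96 + 3×93.96) = 281.9 kN.
Governing: min(448.8, 281.9) = 281.9 kN → bearing.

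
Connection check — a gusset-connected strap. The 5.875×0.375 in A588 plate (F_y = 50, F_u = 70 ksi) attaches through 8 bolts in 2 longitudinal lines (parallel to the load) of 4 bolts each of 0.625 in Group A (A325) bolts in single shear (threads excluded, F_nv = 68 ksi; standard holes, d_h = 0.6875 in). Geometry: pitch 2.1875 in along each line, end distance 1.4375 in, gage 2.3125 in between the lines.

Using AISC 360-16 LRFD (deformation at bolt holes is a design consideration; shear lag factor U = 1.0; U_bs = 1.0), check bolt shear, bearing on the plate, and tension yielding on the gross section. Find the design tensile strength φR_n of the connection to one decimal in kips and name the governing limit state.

Bolt shear: A_b = π(0.625)²/4 = 0.3068 in². φR_n = 0.75 × 68 × 0.3068 × 8 × 1 = 125.2 kips.
Bearing (0.375 in plate, F_u = 70 ksi): end bolts L_c = 1.4375 − 0.6875/2 = 1.09375, R_n = min(1.2×1.09375×0.375×70, 2.4×0.625×0.375×70) = 34.453 kips/bolt; interior L_c = 2.1875 − 0.6875 = 1.5, R_n = 39.375 kips/bolt. φR_n = 0.75 × (2×34.453 + 6×39.375) = 228.9 kips.
Tension yield (gross): A_g = 5.875×0.375 = 2.2031 in². φR_n = 0.90 × 50 × 2.2031 = 99.1 kips.
Governing: min(125.2, 228.9, 99.1) = 99.1 kips → gross-section yield.

99.1 kips (gross-section yield governs)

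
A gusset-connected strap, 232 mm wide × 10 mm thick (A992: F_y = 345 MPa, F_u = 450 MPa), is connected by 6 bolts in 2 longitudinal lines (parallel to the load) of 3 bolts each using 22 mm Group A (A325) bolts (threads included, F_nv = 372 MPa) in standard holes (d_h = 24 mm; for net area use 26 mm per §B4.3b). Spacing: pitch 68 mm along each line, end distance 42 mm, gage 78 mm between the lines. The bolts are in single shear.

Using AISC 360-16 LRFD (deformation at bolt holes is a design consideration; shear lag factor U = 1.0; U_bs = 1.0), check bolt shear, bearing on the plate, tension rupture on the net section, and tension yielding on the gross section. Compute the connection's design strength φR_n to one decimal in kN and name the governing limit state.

607.5 kN (net-section rupture governs)

Bolt shear: A_b = π(22)²/4 = 380.13 mm². φR_n = 0.75 × 372 × 380.13 × 6 × 1 = 636.3 kN.
Bearing (10 mm plate, F_u = 450 MPa): end bolts L_c = 42 − 24/2 = 30, R_n = min(1.2×30×10×450, 2.4×22×10×450) = 162 kN/bolt; interior L_c = 68 − 24 = 44, R_n = 237.6 kN/bolt. φR_n = 0.75 × (2×162 + 4×237.6) = 955.8 kN.
Tension rupture (net): A_n = (232 − 2×26)×10 = 1800 mm² (U = 1.0, A_e = A_n). φR_n = 0.75 × 450 × 1800 = 607.5 kN.
Tension yield (gross): A_g = 232×10 = 2320 mm². φR_n = 0.90 × 345 × 2320 = 720.4 kN.
Governing: min(636.3, 955.8, 607.5, 720.4) = 607.5 kN → net-section rupture.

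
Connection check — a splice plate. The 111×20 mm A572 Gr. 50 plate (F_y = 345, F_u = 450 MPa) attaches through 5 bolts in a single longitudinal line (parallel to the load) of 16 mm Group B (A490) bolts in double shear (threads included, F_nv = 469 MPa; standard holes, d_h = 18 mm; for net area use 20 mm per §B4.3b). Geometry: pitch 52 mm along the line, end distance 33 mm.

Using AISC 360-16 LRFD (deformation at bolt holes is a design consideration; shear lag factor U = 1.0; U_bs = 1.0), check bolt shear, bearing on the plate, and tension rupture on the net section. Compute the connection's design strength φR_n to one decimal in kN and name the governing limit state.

Bolt shear: A_b = π(16)²/4 = 201.06 mm². φR_n = 0.75 × 469 × 201.06 × 5 × 2 = 707.2 kN.
Bearing (20 mm plate, F_u = 450 MPa): end bolts L_c = 33 − 18/2 = 24, R_n = min(1.2×24×20×450, 2.4×16×20×450) = 259.2 kN/bolt; interior L_c = 52 − 18 = 34, R_n = 345.6 kN/bolt. φR_n = 0.75 × (1×259.2 + 4×345.6) = 1231.2 kN.
Tension rupture (net): A_n = (111 − 1×20)×20 = 1820 mm² (U = 1.0, A_e = A_n). φR_n = 0.75 × 450 × 1820 = 614.3 kN.
Governing: min(707.2, 1231.2, 614.3) = 614.3 kN → net-section rupture.

614.3 kN (net-section rupture governs)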